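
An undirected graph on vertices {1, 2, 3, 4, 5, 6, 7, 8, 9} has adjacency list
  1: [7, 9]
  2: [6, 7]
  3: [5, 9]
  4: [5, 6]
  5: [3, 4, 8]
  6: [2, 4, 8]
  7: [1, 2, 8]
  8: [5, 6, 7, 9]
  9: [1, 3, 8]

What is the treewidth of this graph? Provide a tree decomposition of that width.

The largest bag has 4 vertices, giving width 3; this decomposition certifies tw(G) ≤ 3. For the lower bound: the 4 vertex sets {2,4,6}, {5}, {8}, {1,3,7,9} are disjoint, each induces a connected subgraph, and every pair is joined by at least one edge of G. Contracting each set to a single vertex therefore yields K_{4} as a minor, and since treewidth is minor-monotone, tw(G) ≥ tw(K_{4}) = 3. Therefore the treewidth is 3.

Treewidth 3.
One optimal decomposition is:
Bags: B1 = {2, 4, 5, 6}  B2 = {2, 5, 6, 8}  B3 = {2, 5, 7, 8}  B4 = {3, 5, 7, 8}  B5 = {3, 7, 8, 9}  B6 = {1, 3, 7, 9}
Tree: B1–B2, B2–B3, B3–B4, B4–B5, B5–B6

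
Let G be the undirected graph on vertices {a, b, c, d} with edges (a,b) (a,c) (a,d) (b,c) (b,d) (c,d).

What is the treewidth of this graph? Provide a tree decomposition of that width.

A single bag containing all 4 vertices is trivially a valid decomposition of width 3. Conversely, {a, b, c, d} is a clique of size 4, and the vertices of any clique must share a bag in every tree decomposition; so some bag has ≥ 4 vertices and tw(G) ≥ 3. Therefore the treewidth is 3.

Treewidth 3.
One such decomposition:
Bags: B1 = {a, b, c, d}
Tree: (single bag)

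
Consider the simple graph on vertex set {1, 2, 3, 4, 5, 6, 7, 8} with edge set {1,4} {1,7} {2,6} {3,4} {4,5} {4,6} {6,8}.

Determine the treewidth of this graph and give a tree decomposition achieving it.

Treewidth 1.
One such decomposition:
Bags: B1 = {1, 4}  B2 = {4, 6}  B3 = {1, 7}  B4 = {4, 5}  B5 = {6, 8}  B6 = {2, 6}  B7 = {3, 4}
Tree: B1–B2, B1–B3, B2–B4, B2–B5, B2–B6, B4–B7

The largest bag has 2 vertices, giving width 1; this decomposition certifies tw(G) ≤ 1. Any graph with an edge has treewidth ≥ 1, and G has the edge 1–4. The upper and lower bounds meet at 1, so that is the treewidth.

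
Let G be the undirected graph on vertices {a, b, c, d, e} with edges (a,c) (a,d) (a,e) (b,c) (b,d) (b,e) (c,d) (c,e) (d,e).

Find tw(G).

3

A width-3 tree decomposition is:
Bags: B1 = {b, c, d, e}  B2 = {a, c, d, e}
Tree: B1–B2
Each bag holds 4 vertices, so the decomposition has width 3, which upper-bounds the treewidth. Conversely, {a, c, d, e} is a clique of size 4, and the vertices of any clique must share a bag in every tree decomposition; so some bag has ≥ 4 vertices and tw(G) ≥ 3. Combining the bounds, tw(G) = 3.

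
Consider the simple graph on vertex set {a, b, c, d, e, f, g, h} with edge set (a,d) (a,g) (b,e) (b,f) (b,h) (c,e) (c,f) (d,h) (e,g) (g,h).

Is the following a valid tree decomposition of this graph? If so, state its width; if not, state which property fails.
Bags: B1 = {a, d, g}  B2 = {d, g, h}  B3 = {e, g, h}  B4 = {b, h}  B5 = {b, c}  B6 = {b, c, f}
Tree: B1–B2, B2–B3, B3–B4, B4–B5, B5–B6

No — edge (e,b) lies in no bag.

A tree decomposition must satisfy three properties: every vertex lies in some bag; for every edge, both endpoints lie together in some bag; and for every vertex, the bags containing it form a connected subtree. Here edge (e,b) lies in no bag, so the decomposition is invalid.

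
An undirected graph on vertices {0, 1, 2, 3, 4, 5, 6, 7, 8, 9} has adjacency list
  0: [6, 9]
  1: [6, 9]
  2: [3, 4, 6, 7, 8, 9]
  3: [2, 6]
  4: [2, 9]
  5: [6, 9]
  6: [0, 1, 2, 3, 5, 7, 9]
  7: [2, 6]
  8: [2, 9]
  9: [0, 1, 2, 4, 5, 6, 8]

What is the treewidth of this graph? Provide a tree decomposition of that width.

Treewidth 2.
One such decomposition:
Bags: B1 = {2, 6, 9}  B2 = {2, 4, 9}  B3 = {5, 6, 9}  B4 = {0, 6, 9}  B5 = {2, 6, 7}  B6 = {1, 6, 9}  B7 = {2, 3, 6}  B8 = {2, 8, 9}
Tree: B1–B2, B1–B3, B3–B4, B1–B5, B4–B6, B5–B7, B1–B8

Every bag has size at most 3, so the width is 3 − 1 = 2 and tw(G) ≤ 2. On the other hand G contains the 3-clique {2, 8, 9}. A clique must lie in a single bag of any decomposition, so no decomposition can have width below 2. Hence tw(G) = 2 exactly.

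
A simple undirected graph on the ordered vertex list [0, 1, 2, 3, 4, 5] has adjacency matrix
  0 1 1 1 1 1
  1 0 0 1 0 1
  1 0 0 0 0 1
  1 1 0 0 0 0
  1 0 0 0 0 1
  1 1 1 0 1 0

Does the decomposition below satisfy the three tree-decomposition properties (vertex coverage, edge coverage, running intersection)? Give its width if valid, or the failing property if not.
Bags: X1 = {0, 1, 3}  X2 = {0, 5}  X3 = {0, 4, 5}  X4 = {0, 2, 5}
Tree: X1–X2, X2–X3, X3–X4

A tree decomposition must satisfy three properties: every vertex lies in some bag; for every edge, both endpoints lie together in some bag; and for every vertex, the bags containing it form a connected subtree. Here edge (1,5) lies in no bag, so the decomposition is invalid.

No — edge (1,5) lies in no bag.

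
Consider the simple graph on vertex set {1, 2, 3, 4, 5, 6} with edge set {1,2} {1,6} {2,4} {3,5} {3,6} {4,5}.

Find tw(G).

A width-2 tree decomposition is:
Bags: B1 = {2, 4, 5}  B2 = {1, 2, 5}  B3 = {1, 5, 6}  B4 = {3, 5, 6}
Tree: B1–B2, B2–B3, B3–B4
Each bag holds 3 vertices, so the decomposition has width 2, which upper-bounds the treewidth. The edges 5–4–2–1–6–3–5 form a cycle, so G is not a tree and its treewidth is at least 2. Hence tw(G) = 2 exactly.

2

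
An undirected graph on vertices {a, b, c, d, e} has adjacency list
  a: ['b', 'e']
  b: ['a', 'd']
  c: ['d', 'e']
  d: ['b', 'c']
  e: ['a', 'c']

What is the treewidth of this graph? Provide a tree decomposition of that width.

Treewidth 2.
One such decomposition:
Bags: B1 = {b, c, d}  B2 = {b, c, e}  B3 = {a, b, e}
Tree: B1–B2, B2–B3

Each bag holds 3 vertices, so the decomposition has width 2, which upper-bounds the treewidth. Since b–d–c–e–a–b is a cycle in G, G is not acyclic. Forests are exactly the graphs of treewidth ≤ 1, so tw(G) ≥ 2. Therefore the treewidth is 2.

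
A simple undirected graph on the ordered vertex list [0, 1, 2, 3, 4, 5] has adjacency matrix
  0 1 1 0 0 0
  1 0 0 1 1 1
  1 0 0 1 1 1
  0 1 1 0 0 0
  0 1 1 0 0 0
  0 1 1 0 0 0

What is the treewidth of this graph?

2

A width-2 tree decomposition is:
Bags: B1 = {1, 2, 4}  B2 = {1, 2, 5}  B3 = {1, 2, 3}  B4 = {0, 1, 2}
Tree: B1–B2, B2–B3, B3–B4
Every bag has size at most 3, so the width is 3 − 1 = 2 and tw(G) ≤ 2. For the lower bound, G contains the cycle 4–1–5–2–4, so G is not a forest; only forests have treewidth ≤ 1, hence tw(G) ≥ 2. Therefore the treewidth is 2.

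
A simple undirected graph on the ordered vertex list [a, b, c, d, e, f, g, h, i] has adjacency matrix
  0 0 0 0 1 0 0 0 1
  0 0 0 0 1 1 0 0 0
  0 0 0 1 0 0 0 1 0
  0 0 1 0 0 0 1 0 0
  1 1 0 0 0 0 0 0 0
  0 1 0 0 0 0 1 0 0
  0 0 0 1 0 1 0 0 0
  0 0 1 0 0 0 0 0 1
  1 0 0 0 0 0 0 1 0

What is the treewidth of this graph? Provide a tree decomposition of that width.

The largest bag has 3 vertices, giving width 2; this decomposition certifies tw(G) ≤ 2. For the lower bound, G contains the cycle d–c–h–i–a–e–b–f–g–d, so G is not a forest; only forests have treewidth ≤ 1, hence tw(G) ≥ 2. The upper and lower bounds meet at 2, so that is the treewidth.

Treewidth 2.
Bags: B1 = {c, d, h}  B2 = {d, h, i}  B3 = {a, d, i}  B4 = {a, d, e}  B5 = {b, d, e}  B6 = {b, d, f}  B7 = {d, f, g}
Tree: B1–B2, B2–B3, B3–B4, B4–B5, B5–B6, B6–B7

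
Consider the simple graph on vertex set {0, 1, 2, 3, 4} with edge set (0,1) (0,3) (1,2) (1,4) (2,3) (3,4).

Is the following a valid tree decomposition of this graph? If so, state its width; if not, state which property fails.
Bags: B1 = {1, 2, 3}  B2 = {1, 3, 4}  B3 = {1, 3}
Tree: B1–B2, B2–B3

No — vertex 0 appears in no bag.

A tree decomposition must satisfy three properties: every vertex lies in some bag; for every edge, both endpoints lie together in some bag; and for every vertex, the bags containing it form a connected subtree. Here vertex 0 appears in no bag, so the decomposition is invalid.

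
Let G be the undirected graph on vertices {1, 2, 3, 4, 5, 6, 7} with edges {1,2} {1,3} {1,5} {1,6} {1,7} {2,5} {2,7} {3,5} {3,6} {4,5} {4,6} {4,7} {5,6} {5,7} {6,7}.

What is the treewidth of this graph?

A width-3 tree decomposition is:
Bags: B1 = {1, 5, 6, 7}  B2 = {4, 5, 6, 7}  B3 = {1, 3, 5, 6}  B4 = {1, 2, 5, 7}
Tree: B1–B2, B1–B3, B1–B4
The largest bag has 4 vertices, giving width 3; this decomposition certifies tw(G) ≤ 3. On the other hand G contains the 4-clique {1, 2, 5, 7}. A clique must lie in a single bag of any decomposition, so no decomposition can have width below 3. Hence tw(G) = 3 exactly.

3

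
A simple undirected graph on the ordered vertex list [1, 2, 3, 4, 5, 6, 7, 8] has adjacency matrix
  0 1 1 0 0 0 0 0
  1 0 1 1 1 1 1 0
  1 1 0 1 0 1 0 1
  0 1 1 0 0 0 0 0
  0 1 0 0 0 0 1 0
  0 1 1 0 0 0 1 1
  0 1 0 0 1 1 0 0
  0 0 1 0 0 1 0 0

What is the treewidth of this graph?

2

A width-2 tree decomposition is:
Bags: B1 = {2, 6, 7}  B2 = {2, 3, 6}  B3 = {2, 5, 7}  B4 = {3, 6, 8}  B5 = {1, 2, 3}  B6 = {2, 3, 4}
Tree: B1–B2, B1–B3, B2–B4, B2–B5, B2–B6
Each bag holds 3 vertices, so the decomposition has width 2, which upper-bounds the treewidth. Conversely, {3, 6, 8} is a clique of size 3, and the vertices of any clique must share a bag in every tree decomposition; so some bag has ≥ 3 vertices and tw(G) ≥ 2. Hence tw(G) = 2 exactly.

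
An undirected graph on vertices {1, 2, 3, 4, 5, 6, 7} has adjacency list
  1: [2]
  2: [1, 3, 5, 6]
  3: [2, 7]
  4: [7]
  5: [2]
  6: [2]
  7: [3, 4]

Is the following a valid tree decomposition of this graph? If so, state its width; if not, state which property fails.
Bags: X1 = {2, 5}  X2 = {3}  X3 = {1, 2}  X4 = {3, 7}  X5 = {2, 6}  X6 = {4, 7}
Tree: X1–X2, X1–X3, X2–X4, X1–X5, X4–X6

A tree decomposition must satisfy three properties: every vertex lies in some bag; for every edge, both endpoints lie together in some bag; and for every vertex, the bags containing it form a connected subtree. Here edge (2,3) lies in no bag, so the decomposition is invalid.

No — edge (2,3) lies in no bag.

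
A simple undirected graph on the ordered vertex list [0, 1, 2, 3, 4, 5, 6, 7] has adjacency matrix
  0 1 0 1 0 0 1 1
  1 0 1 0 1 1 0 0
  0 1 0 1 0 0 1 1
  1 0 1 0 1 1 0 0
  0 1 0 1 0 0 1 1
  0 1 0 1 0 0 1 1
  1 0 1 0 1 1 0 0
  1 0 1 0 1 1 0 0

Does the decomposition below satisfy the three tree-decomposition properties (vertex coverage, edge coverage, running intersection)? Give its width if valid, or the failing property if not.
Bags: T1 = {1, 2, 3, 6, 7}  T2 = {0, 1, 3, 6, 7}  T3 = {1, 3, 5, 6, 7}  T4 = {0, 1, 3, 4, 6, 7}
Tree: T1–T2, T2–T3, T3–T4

A tree decomposition must satisfy three properties: every vertex lies in some bag; for every edge, both endpoints lie together in some bag; and for every vertex, the bags containing it form a connected subtree. Here bags containing vertex 0 are not connected in the tree, so the decomposition is invalid.

No — bags containing vertex 0 are not connected in the tree.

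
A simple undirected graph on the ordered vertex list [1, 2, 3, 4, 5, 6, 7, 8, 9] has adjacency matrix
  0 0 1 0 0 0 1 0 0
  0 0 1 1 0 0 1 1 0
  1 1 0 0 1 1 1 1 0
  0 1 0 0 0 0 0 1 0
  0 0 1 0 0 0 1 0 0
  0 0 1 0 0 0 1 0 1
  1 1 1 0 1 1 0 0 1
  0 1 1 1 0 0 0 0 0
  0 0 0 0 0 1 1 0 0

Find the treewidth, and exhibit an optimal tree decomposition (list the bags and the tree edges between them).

Treewidth 2.
One such decomposition:
Bags: B1 = {3, 6, 7}  B2 = {2, 3, 7}  B3 = {2, 3, 8}  B4 = {1, 3, 7}  B5 = {6, 7, 9}  B6 = {2, 4, 8}  B7 = {3, 5, 7}
Tree: B1–B2, B2–B3, B2–B4, B1–B5, B3–B6, B1–B7

The largest bag has 3 vertices, giving width 2; this decomposition certifies tw(G) ≤ 2. On the other hand G contains the 3-clique {6, 7, 9}. A clique must lie in a single bag of any decomposition, so no decomposition can have width below 2. The upper and lower bounds meet at 2, so that is the treewidth.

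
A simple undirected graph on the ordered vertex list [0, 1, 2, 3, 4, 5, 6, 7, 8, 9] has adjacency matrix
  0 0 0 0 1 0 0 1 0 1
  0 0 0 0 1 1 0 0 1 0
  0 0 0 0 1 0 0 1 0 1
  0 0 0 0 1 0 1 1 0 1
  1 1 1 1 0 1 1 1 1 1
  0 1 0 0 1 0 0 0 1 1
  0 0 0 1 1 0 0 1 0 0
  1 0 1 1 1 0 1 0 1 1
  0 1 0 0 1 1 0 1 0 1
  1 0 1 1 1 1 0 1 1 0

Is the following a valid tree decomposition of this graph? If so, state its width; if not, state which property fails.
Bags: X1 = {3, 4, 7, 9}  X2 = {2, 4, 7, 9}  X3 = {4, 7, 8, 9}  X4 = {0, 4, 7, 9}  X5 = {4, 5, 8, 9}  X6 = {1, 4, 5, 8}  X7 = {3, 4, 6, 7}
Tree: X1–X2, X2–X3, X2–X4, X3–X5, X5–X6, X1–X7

Checking the three conditions: (i) the bags cover all of {0, 1, 2, 3, 4, 5, 6, 7, 8, 9}; (ii) for each edge, some bag contains both endpoints; (iii) the bags containing any fixed vertex form a subtree. All hold, so the decomposition is valid with width 4 − 1 = 3.

Yes; width 3.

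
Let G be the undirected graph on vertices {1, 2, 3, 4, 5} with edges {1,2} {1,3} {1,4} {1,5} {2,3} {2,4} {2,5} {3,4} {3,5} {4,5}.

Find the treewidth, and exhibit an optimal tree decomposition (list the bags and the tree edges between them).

Treewidth 4.
One optimal decomposition is:
Bags: B1 = {1, 2, 3, 4, 5}
Tree: (single bag)

A single bag containing all 5 vertices is trivially a valid decomposition of width 4. On the other hand G contains the 5-clique {1, 2, 3, 4, 5}. A clique must lie in a single bag of any decomposition, so no decomposition can have width below 4. Hence tw(G) = 4 exactly.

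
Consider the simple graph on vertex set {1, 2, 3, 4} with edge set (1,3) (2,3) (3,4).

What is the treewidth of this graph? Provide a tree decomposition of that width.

Treewidth 1.
One optimal decomposition is:
Bags: B1 = {3, 4}  B2 = {1, 3}  B3 = {2, 3}
Tree: B1–B2, B1–B3

Every bag has size at most 2, so the width is 2 − 1 = 1 and tw(G) ≤ 1. Any graph with an edge has treewidth ≥ 1, and G has the edge 4–3. Hence tw(G) = 1 exactly.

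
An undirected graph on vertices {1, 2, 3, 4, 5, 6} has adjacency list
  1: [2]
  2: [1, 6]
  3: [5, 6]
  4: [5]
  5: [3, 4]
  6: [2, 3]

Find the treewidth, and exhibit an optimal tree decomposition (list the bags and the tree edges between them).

Every bag has size at most 2, so the width is 2 − 1 = 1 and tw(G) ≤ 1. Any graph with an edge has treewidth ≥ 1, and G has the edge 6–2. Combining the bounds, tw(G) = 1.

Treewidth 1.
Bags: B1 = {2, 6}  B2 = {1, 2}  B3 = {3, 6}  B4 = {3, 5}  B5 = {4, 5}
Tree: B1–B2, B1–B3, B3–B4, B4–B5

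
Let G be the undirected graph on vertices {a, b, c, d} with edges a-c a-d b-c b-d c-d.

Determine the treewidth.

A width-2 tree decomposition is:
Bags: B1 = {b, c, d}  B2 = {a, c, d}
Tree: B1–B2
Each bag holds 3 vertices, so the decomposition has width 2, which upper-bounds the treewidth. Conversely, {a, c, d} is a clique of size 3, and the vertices of any clique must share a bag in every tree decomposition; so some bag has ≥ 3 vertices and tw(G) ≥ 2. Hence tw(G) = 2 exactly.

2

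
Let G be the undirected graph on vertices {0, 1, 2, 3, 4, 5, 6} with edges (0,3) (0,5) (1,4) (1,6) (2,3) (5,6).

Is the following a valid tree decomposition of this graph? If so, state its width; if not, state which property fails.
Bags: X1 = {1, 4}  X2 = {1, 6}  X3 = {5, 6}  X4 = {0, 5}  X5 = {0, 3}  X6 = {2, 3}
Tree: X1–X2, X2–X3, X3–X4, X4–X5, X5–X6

Vertex coverage: the bags together contain {0, 1, 2, 3, 4, 5, 6}, the full vertex set. Edge coverage: each edge of G has both endpoints in at least one bag. Running intersection: for every vertex, the bags containing it form a connected subtree. All three properties hold, so this is a valid tree decomposition of width max|bag| − 1 = 1, and hence tw(G) ≤ 1.

Yes; width 1.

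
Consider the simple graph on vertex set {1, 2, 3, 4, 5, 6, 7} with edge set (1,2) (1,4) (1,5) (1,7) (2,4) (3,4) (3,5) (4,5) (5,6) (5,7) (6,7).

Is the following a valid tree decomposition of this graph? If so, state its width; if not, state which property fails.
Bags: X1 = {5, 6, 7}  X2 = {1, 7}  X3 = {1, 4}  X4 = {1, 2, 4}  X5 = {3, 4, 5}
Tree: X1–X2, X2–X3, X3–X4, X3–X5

A tree decomposition must satisfy three properties: every vertex lies in some bag; for every edge, both endpoints lie together in some bag; and for every vertex, the bags containing it form a connected subtree. Here edge (5,1) lies in no bag, so the decomposition is invalid.

No — edge (5,1) lies in no bag.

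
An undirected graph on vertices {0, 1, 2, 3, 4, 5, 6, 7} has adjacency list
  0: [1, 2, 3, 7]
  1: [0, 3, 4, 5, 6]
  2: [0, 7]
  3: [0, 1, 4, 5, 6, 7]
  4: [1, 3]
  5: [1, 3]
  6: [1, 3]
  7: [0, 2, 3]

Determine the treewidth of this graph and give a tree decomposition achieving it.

Treewidth 2.
Bags: B1 = {0, 1, 3}  B2 = {1, 3, 4}  B3 = {0, 3, 7}  B4 = {1, 3, 5}  B5 = {0, 2, 7}  B6 = {1, 3, 6}
Tree: B1–B2, B1–B3, B2–B4, B3–B5, B4–B6

Every bag has size at most 3, so the width is 3 − 1 = 2 and tw(G) ≤ 2. Conversely, {0, 2, 7} is a clique of size 3, and the vertices of any clique must share a bag in every tree decomposition; so some bag has ≥ 3 vertices and tw(G) ≥ 2. Combining the bounds, tw(G) = 2.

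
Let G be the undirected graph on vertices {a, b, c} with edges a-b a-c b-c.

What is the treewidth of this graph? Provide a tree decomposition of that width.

With just one bag of size 3, the width is 3 − 1 = 2, so tw(G) ≤ 2. On the other hand G contains the 3-clique {a, b, c}. A clique must lie in a single bag of any decomposition, so no decomposition can have width below 2. Therefore the treewidth is 2.

Treewidth 2.
One such decomposition:
Bags: B1 = {a, b, c}
Tree: (single bag)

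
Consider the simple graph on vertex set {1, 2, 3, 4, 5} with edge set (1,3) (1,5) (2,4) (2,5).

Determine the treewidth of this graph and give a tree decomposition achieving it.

Treewidth 1.
One such decomposition:
Bags: B1 = {2, 4}  B2 = {2, 5}  B3 = {1, 5}  B4 = {1, 3}
Tree: B1–B2, B2–B3, B3–B4

Every bag has size at most 2, so the width is 2 − 1 = 1 and tw(G) ≤ 1. Any graph with an edge has treewidth ≥ 1, and G has the edge 4–2. Combining the bounds, tw(G) = 1.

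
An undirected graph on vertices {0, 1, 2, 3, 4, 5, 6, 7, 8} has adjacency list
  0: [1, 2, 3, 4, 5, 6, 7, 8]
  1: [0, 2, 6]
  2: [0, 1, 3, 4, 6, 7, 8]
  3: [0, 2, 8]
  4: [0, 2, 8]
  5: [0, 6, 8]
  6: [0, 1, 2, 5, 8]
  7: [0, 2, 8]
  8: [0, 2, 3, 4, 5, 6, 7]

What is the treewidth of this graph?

A width-3 tree decomposition is:
Bags: B1 = {0, 2, 4, 8}  B2 = {0, 2, 7, 8}  B3 = {0, 2, 6, 8}  B4 = {0, 1, 2, 6}  B5 = {0, 5, 6, 8}  B6 = {0, 2, 3, 8}
Tree: B1–B2, B1–B3, B3–B4, B3–B5, B2–B6
Every bag has size at most 4, so the width is 4 − 1 = 3 and tw(G) ≤ 3. For the lower bound, the 4 vertices {0, 2, 3, 8} are pairwise adjacent, and any tree decomposition puts a clique entirely inside one bag — forcing width ≥ 3. The upper and lower bounds meet at 3, so that is the treewidth.

3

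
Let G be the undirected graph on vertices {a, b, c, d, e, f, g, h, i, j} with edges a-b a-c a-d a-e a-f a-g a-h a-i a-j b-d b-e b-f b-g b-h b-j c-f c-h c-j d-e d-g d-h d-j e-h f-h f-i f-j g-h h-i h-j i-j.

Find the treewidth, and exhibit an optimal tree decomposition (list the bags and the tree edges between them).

Treewidth 4.
One such decomposition:
Bags: B1 = {a, f, h, i, j}  B2 = {a, c, f, h, j}  B3 = {a, b, f, h, j}  B4 = {a, b, d, h, j}  B5 = {a, b, d, g, h}  B6 = {a, b, d, e, h}
Tree: B1–B2, B2–B3, B3–B4, B4–B5, B5–B6

The largest bag has 5 vertices, giving width 4; this decomposition certifies tw(G) ≤ 4. For the lower bound, the 5 vertices {a, c, f, h, j} are pairwise adjacent, and any tree decomposition puts a clique entirely inside one bag — forcing width ≥ 4. Therefore the treewidth is 4.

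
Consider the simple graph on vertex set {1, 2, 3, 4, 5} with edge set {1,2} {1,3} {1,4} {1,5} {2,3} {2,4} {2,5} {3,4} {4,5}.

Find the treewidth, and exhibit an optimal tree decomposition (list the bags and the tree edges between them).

The largest bag has 4 vertices, giving width 3; this decomposition certifies tw(G) ≤ 3. For the lower bound, the 4 vertices {1, 2, 3, 4} are pairwise adjacent, and any tree decomposition puts a clique entirely inside one bag — forcing width ≥ 3. Combining the bounds, tw(G) = 3.

Treewidth 3.
One optimal decomposition is:
Bags: B1 = {1, 2, 3, 4}  B2 = {1, 2, 4, 5}
Tree: B1–B2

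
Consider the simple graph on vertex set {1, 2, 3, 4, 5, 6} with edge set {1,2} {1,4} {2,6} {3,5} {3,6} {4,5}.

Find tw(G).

A width-2 tree decomposition is:
Bags: B1 = {1, 4, 5}  B2 = {1, 2, 5}  B3 = {2, 5, 6}  B4 = {3, 5, 6}
Tree: B1–B2, B2–B3, B3–B4
Each bag holds 3 vertices, so the decomposition has width 2, which upper-bounds the treewidth. The edges 5–4–1–2–6–3–5 form a cycle, so G is not a tree and its treewidth is at least 2. Hence tw(G) = 2 exactly.

2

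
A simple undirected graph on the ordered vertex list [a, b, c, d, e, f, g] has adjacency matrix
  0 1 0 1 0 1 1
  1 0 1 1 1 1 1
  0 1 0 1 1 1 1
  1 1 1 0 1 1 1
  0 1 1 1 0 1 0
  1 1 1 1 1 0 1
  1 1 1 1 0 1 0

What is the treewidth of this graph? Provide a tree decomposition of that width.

Every bag has size at most 5, so the width is 5 − 1 = 4 and tw(G) ≤ 4. For the lower bound, the 5 vertices {b, c, d, f, g} are pairwise adjacent, and any tree decomposition puts a clique entirely inside one bag — forcing width ≥ 4. Therefore the treewidth is 4.

Treewidth 4.
One optimal decomposition is:
Bags: B1 = {a, b, d, f, g}  B2 = {b, c, d, f, g}  B3 = {b, c, d, e, f}
Tree: B1–B2, B2–B3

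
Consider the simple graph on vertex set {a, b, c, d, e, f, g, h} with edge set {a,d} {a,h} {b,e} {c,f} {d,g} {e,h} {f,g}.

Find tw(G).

1

A width-1 tree decomposition is:
Bags: B1 = {c, f}  B2 = {f, g}  B3 = {d, g}  B4 = {a, d}  B5 = {a, h}  B6 = {e, h}  B7 = {b, e}
Tree: B1–B2, B2–B3, B3–B4, B4–B5, B5–B6, B6–B7
The largest bag has 2 vertices, giving width 1; this decomposition certifies tw(G) ≤ 1. Since G has at least one edge (e.g. c–f), it is not an edgeless graph, so tw(G) ≥ 1. Combining the bounds, tw(G) = 1.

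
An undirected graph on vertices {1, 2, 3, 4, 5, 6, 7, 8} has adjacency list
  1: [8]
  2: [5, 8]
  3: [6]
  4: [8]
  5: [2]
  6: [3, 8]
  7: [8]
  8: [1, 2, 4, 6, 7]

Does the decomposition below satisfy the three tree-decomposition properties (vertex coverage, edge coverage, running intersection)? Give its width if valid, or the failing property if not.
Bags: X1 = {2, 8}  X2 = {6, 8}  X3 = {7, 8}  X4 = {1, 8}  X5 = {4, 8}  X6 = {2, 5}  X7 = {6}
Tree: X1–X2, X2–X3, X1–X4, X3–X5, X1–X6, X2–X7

A tree decomposition must satisfy three properties: every vertex lies in some bag; for every edge, both endpoints lie together in some bag; and for every vertex, the bags containing it form a connected subtree. Here vertex 3 appears in no bag, so the decomposition is invalid.

No — vertex 3 appears in no bag.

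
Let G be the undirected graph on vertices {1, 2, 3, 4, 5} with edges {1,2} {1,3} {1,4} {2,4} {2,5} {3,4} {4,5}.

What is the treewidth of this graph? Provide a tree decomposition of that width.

Treewidth 2.
One such decomposition:
Bags: B1 = {1, 3, 4}  B2 = {1, 2, 4}  B3 = {2, 4, 5}
Tree: B1–B2, B2–B3

The largest bag has 3 vertices, giving width 2; this decomposition certifies tw(G) ≤ 2. On the other hand G contains the 3-clique {1, 2, 4}. A clique must lie in a single bag of any decomposition, so no decomposition can have width below 2. Therefore the treewidth is 2.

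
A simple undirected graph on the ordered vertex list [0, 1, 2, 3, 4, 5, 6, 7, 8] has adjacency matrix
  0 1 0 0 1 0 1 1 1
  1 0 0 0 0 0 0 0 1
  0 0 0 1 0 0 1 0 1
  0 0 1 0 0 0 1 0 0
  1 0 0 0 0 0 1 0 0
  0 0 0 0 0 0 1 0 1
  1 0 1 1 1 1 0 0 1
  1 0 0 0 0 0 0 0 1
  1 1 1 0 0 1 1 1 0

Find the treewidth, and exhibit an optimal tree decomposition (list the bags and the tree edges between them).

Treewidth 2.
Bags: B1 = {2, 6, 8}  B2 = {0, 6, 8}  B3 = {5, 6, 8}  B4 = {0, 1, 8}  B5 = {0, 7, 8}  B6 = {0, 4, 6}  B7 = {2, 3, 6}
Tree: B1–B2, B2–B3, B2–B4, B4–B5, B2–B6, B1–B7

The largest bag has 3 vertices, giving width 2; this decomposition certifies tw(G) ≤ 2. On the other hand G contains the 3-clique {0, 1, 8}. A clique must lie in a single bag of any decomposition, so no decomposition can have width below 2. Hence tw(G) = 2 exactly.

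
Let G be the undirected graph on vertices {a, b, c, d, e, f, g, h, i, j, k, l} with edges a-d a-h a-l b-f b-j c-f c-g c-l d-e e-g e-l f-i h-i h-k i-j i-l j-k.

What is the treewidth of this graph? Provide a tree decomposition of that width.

Every bag has size at most 4, so the width is 4 − 1 = 3 and tw(G) ≤ 3. For the lower bound: the 4 vertex sets {d,e,g}, {c}, {l}, {a,f,h,i} are disjoint, each induces a connected subgraph, and every pair is joined by at least one edge of G. Contracting each set to a single vertex therefore yields K_{4} as a minor, and since treewidth is minor-monotone, tw(G) ≥ tw(K_{4}) = 3. Therefore the treewidth is 3.

Treewidth 3.
One such decomposition:
Bags: B1 = {c, d, e, g}  B2 = {c, d, e, l}  B3 = {a, c, d, l}  B4 = {a, c, f, l}  B5 = {a, f, i, l}  B6 = {a, f, h, i}  B7 = {b, f, h, i}  B8 = {b, h, i, j}  B9 = {b, h, j, k}
Tree: B1–B2, B2–B3, B3–B4, B4–B5, B5–B6, B6–B7, B7–B8, B8–B9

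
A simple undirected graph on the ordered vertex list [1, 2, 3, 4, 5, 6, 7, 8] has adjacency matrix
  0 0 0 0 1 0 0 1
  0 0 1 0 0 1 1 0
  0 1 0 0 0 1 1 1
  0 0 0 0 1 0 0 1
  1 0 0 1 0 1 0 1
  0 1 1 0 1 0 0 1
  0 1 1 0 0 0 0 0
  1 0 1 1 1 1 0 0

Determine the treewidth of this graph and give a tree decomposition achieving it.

Each bag holds 3 vertices, so the decomposition has width 2, which upper-bounds the treewidth. On the other hand G contains the 3-clique {3, 6, 8}. A clique must lie in a single bag of any decomposition, so no decomposition can have width below 2. The upper and lower bounds meet at 2, so that is the treewidth.

Treewidth 2.
One such decomposition:
Bags: B1 = {3, 6, 8}  B2 = {5, 6, 8}  B3 = {4, 5, 8}  B4 = {2, 3, 6}  B5 = {1, 5, 8}  B6 = {2, 3, 7}
Tree: B1–B2, B2–B3, B1–B4, B3–B5, B4–B6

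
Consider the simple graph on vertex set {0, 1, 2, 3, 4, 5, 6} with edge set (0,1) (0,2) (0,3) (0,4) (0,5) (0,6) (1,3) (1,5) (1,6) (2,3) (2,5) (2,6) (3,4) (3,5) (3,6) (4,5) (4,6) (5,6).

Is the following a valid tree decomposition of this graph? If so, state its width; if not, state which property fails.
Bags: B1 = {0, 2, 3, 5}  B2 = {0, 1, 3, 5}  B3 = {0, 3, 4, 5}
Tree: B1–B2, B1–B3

No — vertex 6 appears in no bag.

A tree decomposition must satisfy three properties: every vertex lies in some bag; for every edge, both endpoints lie together in some bag; and for every vertex, the bags containing it form a connected subtree. Here vertex 6 appears in no bag, so the decomposition is invalid.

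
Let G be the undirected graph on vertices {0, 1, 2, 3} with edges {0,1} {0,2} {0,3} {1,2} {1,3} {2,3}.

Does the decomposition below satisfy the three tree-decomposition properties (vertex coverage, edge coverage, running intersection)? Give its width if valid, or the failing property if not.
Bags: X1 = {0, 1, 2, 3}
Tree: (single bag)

Yes; width 3.

Checking the three conditions: (i) the bags cover all of {0, 1, 2, 3}; (ii) for each edge, some bag contains both endpoints; (iii) the bags containing any fixed vertex form a subtree. All hold, so the decomposition is valid with width 4 − 1 = 3.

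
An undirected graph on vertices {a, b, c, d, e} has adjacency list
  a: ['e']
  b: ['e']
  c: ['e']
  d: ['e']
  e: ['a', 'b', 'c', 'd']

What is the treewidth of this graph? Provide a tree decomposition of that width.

Every bag has size at most 2, so the width is 2 − 1 = 1 and tw(G) ≤ 1. Since G has at least one edge (e.g. e–a), it is not an edgeless graph, so tw(G) ≥ 1. Hence tw(G) = 1 exactly.

Treewidth 1.
Bags: B1 = {a, e}  B2 = {b, e}  B3 = {d, e}  B4 = {c, e}
Tree: B1–B2, B1–B3, B3–B4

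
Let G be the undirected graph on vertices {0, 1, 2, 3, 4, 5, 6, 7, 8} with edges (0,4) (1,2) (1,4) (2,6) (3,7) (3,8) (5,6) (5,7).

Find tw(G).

A width-1 tree decomposition is:
Bags: B1 = {3, 8}  B2 = {3, 7}  B3 = {5, 7}  B4 = {5, 6}  B5 = {2, 6}  B6 = {1, 2}  B7 = {1, 4}  B8 = {0, 4}
Tree: B1–B2, B2–B3, B3–B4, B4–B5, B5–B6, B6–B7, B7–B8
Each bag holds 2 vertices, so the decomposition has width 1, which upper-bounds the treewidth. Any graph with an edge has treewidth ≥ 1, and G has the edge 8–3. The upper and lower bounds meet at 1, so that is the treewidth.

1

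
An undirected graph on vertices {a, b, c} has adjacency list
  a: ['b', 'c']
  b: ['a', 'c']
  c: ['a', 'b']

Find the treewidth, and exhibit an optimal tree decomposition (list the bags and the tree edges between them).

Treewidth 2.
One optimal decomposition is:
Bags: B1 = {a, b, c}
Tree: (single bag)

With just one bag of size 3, the width is 3 − 1 = 2, so tw(G) ≤ 2. Conversely, {a, b, c} is a clique of size 3, and the vertices of any clique must share a bag in every tree decomposition; so some bag has ≥ 3 vertices and tw(G) ≥ 2. Combining the bounds, tw(G) = 2.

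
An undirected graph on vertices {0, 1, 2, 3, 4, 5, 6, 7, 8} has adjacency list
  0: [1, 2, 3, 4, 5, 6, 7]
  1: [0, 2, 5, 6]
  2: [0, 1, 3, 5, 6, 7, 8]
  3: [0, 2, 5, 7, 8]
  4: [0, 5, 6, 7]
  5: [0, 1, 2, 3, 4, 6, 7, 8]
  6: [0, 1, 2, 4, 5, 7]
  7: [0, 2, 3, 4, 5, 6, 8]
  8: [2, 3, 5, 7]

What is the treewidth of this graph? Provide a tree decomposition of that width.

Every bag has size at most 5, so the width is 5 − 1 = 4 and tw(G) ≤ 4. For the lower bound, the 5 vertices {0, 2, 3, 5, 7} are pairwise adjacent, and any tree decomposition puts a clique entirely inside one bag — forcing width ≥ 4. Hence tw(G) = 4 exactly.

Treewidth 4.
Bags: B1 = {0, 2, 3, 5, 7}  B2 = {2, 3, 5, 7, 8}  B3 = {0, 2, 5, 6, 7}  B4 = {0, 4, 5, 6, 7}  B5 = {0, 1, 2, 5, 6}
Tree: B1–B2, B1–B3, B3–B4, B3–B5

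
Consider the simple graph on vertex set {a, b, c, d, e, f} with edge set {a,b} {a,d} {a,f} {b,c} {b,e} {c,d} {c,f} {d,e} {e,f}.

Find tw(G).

A width-3 tree decomposition is:
Bags: B1 = {a, c, e, f}  B2 = {a, b, c, e}  B3 = {a, c, d, e}
Tree: B1–B2, B2–B3
The largest bag has 4 vertices, giving width 3; this decomposition certifies tw(G) ≤ 3. For the lower bound: the 4 vertex sets {a,f}, {b,c}, {e}, {d} are disjoint, each induces a connected subgraph, and every pair is joined by at least one edge of G. Contracting each set to a single vertex therefore yields K_{4} as a minor, and since treewidth is minor-monotone, tw(G) ≥ tw(K_{4}) = 3. Hence tw(G) = 3 exactly.

3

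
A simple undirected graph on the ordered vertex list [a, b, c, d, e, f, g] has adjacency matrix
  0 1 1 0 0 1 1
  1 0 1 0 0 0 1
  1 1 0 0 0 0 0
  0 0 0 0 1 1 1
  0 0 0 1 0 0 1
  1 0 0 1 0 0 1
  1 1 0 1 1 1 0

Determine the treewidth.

A width-2 tree decomposition is:
Bags: B1 = {a, f, g}  B2 = {d, f, g}  B3 = {d, e, g}  B4 = {a, b, g}  B5 = {a, b, c}
Tree: B1–B2, B2–B3, B1–B4, B4–B5
Each bag holds 3 vertices, so the decomposition has width 2, which upper-bounds the treewidth. On the other hand G contains the 3-clique {d, e, g}. A clique must lie in a single bag of any decomposition, so no decomposition can have width below 2. Hence tw(G) = 2 exactly.

2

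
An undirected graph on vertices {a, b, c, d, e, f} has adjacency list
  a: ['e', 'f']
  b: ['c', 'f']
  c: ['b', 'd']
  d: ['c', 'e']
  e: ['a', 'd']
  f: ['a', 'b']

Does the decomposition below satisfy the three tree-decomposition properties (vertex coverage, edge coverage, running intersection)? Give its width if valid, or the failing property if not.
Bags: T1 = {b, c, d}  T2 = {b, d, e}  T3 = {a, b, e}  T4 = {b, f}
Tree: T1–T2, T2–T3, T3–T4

No — edge (a,f) lies in no bag.

A tree decomposition must satisfy three properties: every vertex lies in some bag; for every edge, both endpoints lie together in some bag; and for every vertex, the bags containing it form a connected subtree. Here edge (a,f) lies in no bag, so the decomposition is invalid.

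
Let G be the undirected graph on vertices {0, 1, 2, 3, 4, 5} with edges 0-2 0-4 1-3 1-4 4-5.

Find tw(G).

A width-1 tree decomposition is:
Bags: B1 = {1, 4}  B2 = {4, 5}  B3 = {1, 3}  B4 = {0, 4}  B5 = {0, 2}
Tree: B1–B2, B1–B3, B2–B4, B4–B5
Every bag has size at most 2, so the width is 2 − 1 = 1 and tw(G) ≤ 1. Any graph with an edge has treewidth ≥ 1, and G has the edge 1–4. Combining the bounds, tw(G) = 1.

1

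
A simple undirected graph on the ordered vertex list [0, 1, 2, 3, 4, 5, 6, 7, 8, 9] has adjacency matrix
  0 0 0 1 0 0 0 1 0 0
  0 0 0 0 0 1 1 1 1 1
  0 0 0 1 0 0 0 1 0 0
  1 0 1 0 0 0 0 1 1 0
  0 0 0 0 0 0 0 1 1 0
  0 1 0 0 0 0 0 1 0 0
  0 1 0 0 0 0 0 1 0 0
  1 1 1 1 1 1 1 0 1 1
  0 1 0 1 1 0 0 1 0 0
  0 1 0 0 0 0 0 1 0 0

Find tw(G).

2

A width-2 tree decomposition is:
Bags: B1 = {3, 7, 8}  B2 = {2, 3, 7}  B3 = {1, 7, 8}  B4 = {1, 6, 7}  B5 = {1, 7, 9}  B6 = {1, 5, 7}  B7 = {4, 7, 8}  B8 = {0, 3, 7}
Tree: B1–B2, B1–B3, B3–B4, B3–B5, B4–B6, B3–B7, B1–B8
Every bag has size at most 3, so the width is 3 − 1 = 2 and tw(G) ≤ 2. On the other hand G contains the 3-clique {0, 3, 7}. A clique must lie in a single bag of any decomposition, so no decomposition can have width below 2. Combining the bounds, tw(G) = 2.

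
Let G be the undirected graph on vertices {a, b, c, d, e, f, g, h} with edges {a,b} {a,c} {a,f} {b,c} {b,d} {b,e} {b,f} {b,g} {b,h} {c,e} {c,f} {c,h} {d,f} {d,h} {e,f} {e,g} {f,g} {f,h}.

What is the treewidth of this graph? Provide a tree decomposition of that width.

Treewidth 3.
One such decomposition:
Bags: B1 = {b, c, e, f}  B2 = {b, c, f, h}  B3 = {b, e, f, g}  B4 = {a, b, c, f}  B5 = {b, d, f, h}
Tree: B1–B2, B1–B3, B2–B4, B2–B5

The largest bag has 4 vertices, giving width 3; this decomposition certifies tw(G) ≤ 3. On the other hand G contains the 4-clique {b, d, f, h}. A clique must lie in a single bag of any decomposition, so no decomposition can have width below 3. Therefore the treewidth is 3.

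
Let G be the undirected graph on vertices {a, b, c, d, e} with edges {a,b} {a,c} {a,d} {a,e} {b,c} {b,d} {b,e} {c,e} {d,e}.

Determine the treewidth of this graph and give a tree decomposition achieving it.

Treewidth 3.
One optimal decomposition is:
Bags: B1 = {a, b, c, e}  B2 = {a, b, d, e}
Tree: B1–B2

Every bag has size at most 4, so the width is 4 − 1 = 3 and tw(G) ≤ 3. On the other hand G contains the 4-clique {a, b, d, e}. A clique must lie in a single bag of any decomposition, so no decomposition can have width below 3. The upper and lower bounds meet at 3, so that is the treewidth.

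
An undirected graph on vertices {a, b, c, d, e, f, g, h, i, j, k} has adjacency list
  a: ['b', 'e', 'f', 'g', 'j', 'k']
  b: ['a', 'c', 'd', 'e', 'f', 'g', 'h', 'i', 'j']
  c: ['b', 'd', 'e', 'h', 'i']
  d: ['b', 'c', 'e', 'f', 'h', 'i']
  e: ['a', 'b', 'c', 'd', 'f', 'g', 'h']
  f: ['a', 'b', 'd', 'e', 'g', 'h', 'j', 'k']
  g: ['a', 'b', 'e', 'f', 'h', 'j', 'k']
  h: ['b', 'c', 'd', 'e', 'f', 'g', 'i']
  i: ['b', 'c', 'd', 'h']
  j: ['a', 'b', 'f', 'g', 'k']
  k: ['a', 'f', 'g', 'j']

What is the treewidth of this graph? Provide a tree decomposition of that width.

Each bag holds 5 vertices, so the decomposition has width 4, which upper-bounds the treewidth. On the other hand G contains the 5-clique {a, f, g, j, k}. A clique must lie in a single bag of any decomposition, so no decomposition can have width below 4. The upper and lower bounds meet at 4, so that is the treewidth.

Treewidth 4.
Bags: B1 = {b, c, d, h, i}  B2 = {b, c, d, e, h}  B3 = {b, d, e, f, h}  B4 = {b, e, f, g, h}  B5 = {a, b, e, f, g}  B6 = {a, b, f, g, j}  B7 = {a, f, g, j, k}
Tree: B1–B2, B2–B3, B3–B4, B4–B5, B5–B6, B6–B7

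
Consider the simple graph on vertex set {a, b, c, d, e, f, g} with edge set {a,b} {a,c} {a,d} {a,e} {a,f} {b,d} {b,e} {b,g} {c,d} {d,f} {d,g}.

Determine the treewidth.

A width-2 tree decomposition is:
Bags: B1 = {b, d, g}  B2 = {a, b, d}  B3 = {a, b, e}  B4 = {a, d, f}  B5 = {a, c, d}
Tree: B1–B2, B2–B3, B2–B4, B4–B5
The largest bag has 3 vertices, giving width 2; this decomposition certifies tw(G) ≤ 2. Conversely, {b, d, g} is a clique of size 3, and the vertices of any clique must share a bag in every tree decomposition; so some bag has ≥ 3 vertices and tw(G) ≥ 2. Therefore the treewidth is 2.

2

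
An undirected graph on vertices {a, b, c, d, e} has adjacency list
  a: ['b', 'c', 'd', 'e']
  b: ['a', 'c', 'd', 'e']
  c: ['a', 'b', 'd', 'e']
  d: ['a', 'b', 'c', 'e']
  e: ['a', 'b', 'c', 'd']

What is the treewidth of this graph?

A width-4 tree decomposition is:
Bags: B1 = {a, b, c, d, e}
Tree: (single bag)
With just one bag of size 5, the width is 5 − 1 = 4, so tw(G) ≤ 4. On the other hand G contains the 5-clique {a, b, c, d, e}. A clique must lie in a single bag of any decomposition, so no decomposition can have width below 4. The upper and lower bounds meet at 4, so that is the treewidth.

4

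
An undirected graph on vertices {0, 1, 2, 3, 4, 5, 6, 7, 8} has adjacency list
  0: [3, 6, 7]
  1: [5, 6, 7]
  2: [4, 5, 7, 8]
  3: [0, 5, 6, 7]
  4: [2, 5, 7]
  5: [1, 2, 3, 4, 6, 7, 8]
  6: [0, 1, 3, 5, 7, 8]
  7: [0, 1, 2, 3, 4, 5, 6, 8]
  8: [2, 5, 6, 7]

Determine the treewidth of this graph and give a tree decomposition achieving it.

Every bag has size at most 4, so the width is 4 − 1 = 3 and tw(G) ≤ 3. For the lower bound, the 4 vertices {0, 3, 6, 7} are pairwise adjacent, and any tree decomposition puts a clique entirely inside one bag — forcing width ≥ 3. Hence tw(G) = 3 exactly.

Treewidth 3.
Bags: B1 = {3, 5, 6, 7}  B2 = {1, 5, 6, 7}  B3 = {5, 6, 7, 8}  B4 = {0, 3, 6, 7}  B5 = {2, 5, 7, 8}  B6 = {2, 4, 5, 7}
Tree: B1–B2, B2–B3, B1–B4, B3–B5, B5–B6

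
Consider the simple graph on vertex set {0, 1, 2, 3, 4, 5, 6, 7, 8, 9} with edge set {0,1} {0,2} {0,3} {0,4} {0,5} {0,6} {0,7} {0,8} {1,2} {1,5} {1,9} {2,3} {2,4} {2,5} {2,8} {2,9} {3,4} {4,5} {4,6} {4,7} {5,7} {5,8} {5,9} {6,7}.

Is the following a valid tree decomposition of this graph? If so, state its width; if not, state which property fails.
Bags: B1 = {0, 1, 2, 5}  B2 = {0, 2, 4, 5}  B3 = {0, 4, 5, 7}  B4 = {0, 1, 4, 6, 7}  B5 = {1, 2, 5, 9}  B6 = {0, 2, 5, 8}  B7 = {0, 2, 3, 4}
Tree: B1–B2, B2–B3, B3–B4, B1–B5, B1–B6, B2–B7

A tree decomposition must satisfy three properties: every vertex lies in some bag; for every edge, both endpoints lie together in some bag; and for every vertex, the bags containing it form a connected subtree. Here bags containing vertex 1 are not connected in the tree, so the decomposition is invalid.

No — bags containing vertex 1 are not connected in the tree.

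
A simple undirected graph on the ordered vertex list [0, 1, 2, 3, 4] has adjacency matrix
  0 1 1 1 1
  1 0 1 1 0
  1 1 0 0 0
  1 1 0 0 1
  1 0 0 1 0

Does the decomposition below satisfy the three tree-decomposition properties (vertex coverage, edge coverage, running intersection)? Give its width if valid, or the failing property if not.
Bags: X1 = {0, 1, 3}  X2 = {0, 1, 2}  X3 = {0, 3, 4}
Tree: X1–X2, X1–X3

Checking the three conditions: (i) the bags cover all of {0, 1, 2, 3, 4}; (ii) for each edge, some bag contains both endpoints; (iii) the bags containing any fixed vertex form a subtree. All hold, so the decomposition is valid with width 3 − 1 = 2.

Yes; width 2.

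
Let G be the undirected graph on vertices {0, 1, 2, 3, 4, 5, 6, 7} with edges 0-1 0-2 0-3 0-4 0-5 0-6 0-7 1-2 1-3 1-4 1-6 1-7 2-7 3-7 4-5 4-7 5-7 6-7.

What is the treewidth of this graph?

3

A width-3 tree decomposition is:
Bags: B1 = {0, 4, 5, 7}  B2 = {0, 1, 4, 7}  B3 = {0, 1, 6, 7}  B4 = {0, 1, 2, 7}  B5 = {0, 1, 3, 7}
Tree: B1–B2, B2–B3, B2–B4, B2–B5
Every bag has size at most 4, so the width is 4 − 1 = 3 and tw(G) ≤ 3. On the other hand G contains the 4-clique {0, 1, 2, 7}. A clique must lie in a single bag of any decomposition, so no decomposition can have width below 3. Hence tw(G) = 3 exactly.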